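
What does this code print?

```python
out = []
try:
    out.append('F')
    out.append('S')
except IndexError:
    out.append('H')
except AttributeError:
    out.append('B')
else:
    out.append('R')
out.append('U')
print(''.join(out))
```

Execution trace: 'F' (try body) → 'S' (try body, no exception) → 'R' (else) → 'U' (after the try/except). Output: FSRU

Answer: FSRU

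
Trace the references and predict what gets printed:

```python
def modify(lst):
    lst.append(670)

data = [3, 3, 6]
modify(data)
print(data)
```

Key concept: function modifies passed list.
Step by step:
`data = [3, 3, 6]` → data = [3, 3, 6]
`modify(data)` → data = [3, 3, 6, 670]
`print(data)` → prints [3, 3, 6, 670]

Answer: [3, 3, 6, 670]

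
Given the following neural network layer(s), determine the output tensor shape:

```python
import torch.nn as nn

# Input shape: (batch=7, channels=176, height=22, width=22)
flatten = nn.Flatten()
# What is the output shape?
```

Input: (7, 176, 22, 22) -> Output: (7, 85184)

Answer: (7, 85184)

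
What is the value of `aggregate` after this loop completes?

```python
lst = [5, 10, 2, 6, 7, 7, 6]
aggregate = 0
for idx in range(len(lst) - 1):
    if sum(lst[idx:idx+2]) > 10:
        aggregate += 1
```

Count windows with sum > 10
`aggregate` takes the values: 0 → 1 → 2 → 3 → 4 → 5

Answer: 5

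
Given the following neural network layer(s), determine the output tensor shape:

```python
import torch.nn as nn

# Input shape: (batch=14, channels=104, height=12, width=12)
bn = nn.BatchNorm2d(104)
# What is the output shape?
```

Input: (14, 104, 12, 12) -> Output: (14, 104, 12, 12)

Answer: (14, 104, 12, 12)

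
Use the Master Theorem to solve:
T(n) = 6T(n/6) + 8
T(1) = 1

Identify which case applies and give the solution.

a=6, b=6, f(n)=8. log_6(6) = 1. Since c=0 < 1, Case 1 applies: T(n) = Θ(n^log_b(a)) = O(n).

Answer: O(n) - Case 1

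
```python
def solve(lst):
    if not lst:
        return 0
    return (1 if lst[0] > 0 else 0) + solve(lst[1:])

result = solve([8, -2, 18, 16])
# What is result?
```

Count of positive elements in [8, -2, 18, 16] = 3

Answer: 3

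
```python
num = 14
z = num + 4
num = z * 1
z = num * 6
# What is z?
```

Trace:
`num = 14` → num = 14
`z = num + 4` → z = 18
`num = z * 1` → num = 18
`z = num * 6` → z = 108
So z = 108

Answer: 108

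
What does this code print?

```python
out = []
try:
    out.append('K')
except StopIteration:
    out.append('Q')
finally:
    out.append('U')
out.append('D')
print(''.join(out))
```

Execution trace: 'K' (try body, no exception) → 'U' (finally) → 'D' (after the try/except). Output: KUD

Answer: KUD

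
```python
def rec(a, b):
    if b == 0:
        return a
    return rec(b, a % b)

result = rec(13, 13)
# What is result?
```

rec(13, 13) -> rec(13, 0) -> 13

Answer: 13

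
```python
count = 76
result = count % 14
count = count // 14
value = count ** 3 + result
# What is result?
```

Trace:
`count = 76` → count = 76
`result = count % 14` → result = 6
`count = count // 14` → count = 5
`value = count ** 3 + result` → value = 131
So result = 6

Answer: 6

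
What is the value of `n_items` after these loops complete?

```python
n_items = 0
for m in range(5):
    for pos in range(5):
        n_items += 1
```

5 * 5 = 25
`n_items` takes the values: 0 → 1 → 2 → 3 → 4 → 5 → 6 → 7 → 8 → 9 → 10 → 11 → 12 → 13 → 14 → 15 → 16 → 17 → 18 → 19 → 20 → 21 → 22 → 23 → 24 → 25

Answer: 25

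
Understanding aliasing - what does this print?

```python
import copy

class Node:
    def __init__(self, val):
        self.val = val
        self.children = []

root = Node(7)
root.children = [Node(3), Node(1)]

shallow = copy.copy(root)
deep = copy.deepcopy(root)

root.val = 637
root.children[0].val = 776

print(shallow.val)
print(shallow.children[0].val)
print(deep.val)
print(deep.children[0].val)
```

Key concept: deep copy with custom objects.
Step by step:
`root = Node(7)` → root = Node(val=7, children=[])
`root.children = [Node(3), Node(1)]` → root = Node(val=7, children=[Node(val=3, children=[]), Node(val=1, children=[])])
`shallow = copy.copy(root)` → shallow = Node(val=7, children=[Node(val=3, children=[]), Node(val=1, children=[])])
`deep = copy.deepcopy(root)` → deep = Node(val=7, children=[Node(val=3, children=[]), Node(val=1, children=[])])
`root.val = 637` → root = Node(val=637, children=[Node(val=3, children=[]), Node(val=1, children=[])])
`root.children[0].val = 776` → root = Node(val=637, children=[Node(val=776, children=[]), Node(val=1, children=[])]); shallow = Node(val=7, children=[Node(val=776, children=[]), Node(val=1, children=[])])
`print(shallow.val)` → prints 7
`print(shallow.children[0].val)` → prints 776
`print(deep.val)` → prints 7
`print(deep.children[0].val)` → prints 3

Answer:
7
776
7
3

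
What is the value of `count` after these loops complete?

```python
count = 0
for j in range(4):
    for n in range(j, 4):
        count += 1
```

Upper triangle: 4 + 3 + ... + 1
`count` takes the values: 0 → 1 → 2 → 3 → 4 → 5 → 6 → 7 → 8 → 9 → 10

Answer: 10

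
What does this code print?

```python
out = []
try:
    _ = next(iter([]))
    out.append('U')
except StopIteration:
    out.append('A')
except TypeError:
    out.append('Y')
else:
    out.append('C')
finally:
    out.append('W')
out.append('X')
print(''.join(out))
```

Execution trace: 'A' (except StopIteration) → 'W' (finally) → 'X' (after the try/except). Output: AWX

Answer: AWX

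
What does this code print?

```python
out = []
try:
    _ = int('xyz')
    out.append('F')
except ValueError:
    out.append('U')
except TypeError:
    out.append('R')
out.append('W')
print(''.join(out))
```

Execution trace: 'U' (except ValueError) → 'W' (after the try/except). Output: UW

Answer: UW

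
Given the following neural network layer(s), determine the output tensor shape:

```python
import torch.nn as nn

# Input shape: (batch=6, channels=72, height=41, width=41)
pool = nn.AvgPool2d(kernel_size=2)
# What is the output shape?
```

Input: (6, 72, 41, 41) -> Output: (6, 72, 20, 20)

Answer: (6, 72, 20, 20)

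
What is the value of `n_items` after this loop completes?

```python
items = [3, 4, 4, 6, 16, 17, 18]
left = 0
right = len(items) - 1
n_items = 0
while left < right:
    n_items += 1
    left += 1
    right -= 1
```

Iterations until pointers meet (list length 7)
`n_items` takes the values: 0 → 1 → 2 → 3

Answer: 3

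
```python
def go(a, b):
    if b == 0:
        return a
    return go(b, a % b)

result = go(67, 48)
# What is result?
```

go(67, 48) -> go(48, 19) -> go(19, 10) -> go(10, 9) -> go(9, 1) -> go(1, 0) -> 1

Answer: 1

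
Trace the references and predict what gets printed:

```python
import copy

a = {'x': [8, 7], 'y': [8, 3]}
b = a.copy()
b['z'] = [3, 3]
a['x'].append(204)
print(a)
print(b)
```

Key concept: shallow copy of dict with mutable values.
Step by step:
`a = {'x': [8, 7], 'y': [8, 3]}` → a = {'x': [8, 7], 'y': [8, 3]}
`b = a.copy()` → b = {'x': [8, 7], 'y': [8, 3]}
`b['z'] = [3, 3]` → b = {'x': [8, 7], 'y': [8, 3], 'z': [3, 3]}
`a['x'].append(204)` → a = {'x': [8, 7, 204], 'y': [8, 3]}; b = {'x': [8, 7, 204], 'y': [8, 3], 'z': [3, 3]}
`print(a)` → prints {'x': [8, 7, 204], 'y': [8, 3]}
`print(b)` → prints {'x': [8, 7, 204], 'y': [8, 3], 'z': [3, 3]}

Answer:
{'x': [8, 7, 204], 'y': [8, 3]}
{'x': [8, 7, 204], 'y': [8, 3], 'z': [3, 3]}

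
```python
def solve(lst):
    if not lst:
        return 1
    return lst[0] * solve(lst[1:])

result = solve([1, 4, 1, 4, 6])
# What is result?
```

Product over [1, 4, 1, 4, 6] = 1 * 4 * 1 * 4 * 6 = 96

Answer: 96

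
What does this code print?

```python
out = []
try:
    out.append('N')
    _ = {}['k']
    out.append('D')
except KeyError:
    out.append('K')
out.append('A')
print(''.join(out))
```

Execution trace: 'N' (try body) → 'K' (except KeyError) → 'A' (after the try/except). Output: NKA

Answer: NKA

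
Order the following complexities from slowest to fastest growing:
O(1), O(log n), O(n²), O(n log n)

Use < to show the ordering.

Ordered by growth rate: O(1) < O(log n) < O(n log n) < O(n²)

Answer: O(1) < O(log n) < O(n log n) < O(n²)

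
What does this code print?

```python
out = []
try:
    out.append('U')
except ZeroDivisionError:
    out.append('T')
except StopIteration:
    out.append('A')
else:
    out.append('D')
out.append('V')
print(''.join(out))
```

Execution trace: 'U' (try body, no exception) → 'D' (else) → 'V' (after the try/except). Output: UDV

Answer: UDV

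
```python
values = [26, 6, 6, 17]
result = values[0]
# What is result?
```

Trace:
`values = [26, 6, 6, 17]` → values = [26, 6, 6, 17]
`result = values[0]` → result = 26
So result = 26

Answer: 26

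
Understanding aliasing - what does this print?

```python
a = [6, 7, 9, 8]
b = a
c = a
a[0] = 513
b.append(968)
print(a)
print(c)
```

Key concept: multiple aliases.
Step by step:
`a = [6, 7, 9, 8]` → a = [6, 7, 9, 8]
`b = a` → b = [6, 7, 9, 8] (same object as a)
`c = a` → c = [6, 7, 9, 8] (same object as a, b)
`a[0] = 513` → a = [513, 7, 9, 8] (same object as b, c); b = [513, 7, 9, 8] (same object as a, c); c = [513, 7, 9, 8] (same object as a, b)
`b.append(968)` → a = [513, 7, 9, 8, 968] (same object as b, c); b = [513, 7, 9, 8, 968] (same object as a, c); c = [513, 7, 9, 8, 968] (same object as a, b)
`print(a)` → prints [513, 7, 9, 8, 968]
`print(c)` → prints [513, 7, 9, 8, 968]

Answer:
[513, 7, 9, 8, 968]
[513, 7, 9, 8, 968]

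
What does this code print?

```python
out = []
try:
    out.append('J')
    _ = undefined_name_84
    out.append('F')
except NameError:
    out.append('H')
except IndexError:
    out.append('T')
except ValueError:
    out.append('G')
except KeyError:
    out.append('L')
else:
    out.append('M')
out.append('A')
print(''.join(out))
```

Execution trace: 'J' (try body) → 'H' (except NameError) → 'A' (after the try/except). Output: JHA

Answer: JHA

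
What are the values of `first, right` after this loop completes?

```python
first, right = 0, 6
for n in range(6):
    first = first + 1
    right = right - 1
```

first goes 0→6, right goes 6→0
`first, right` takes the values: (0, 6) → (1, 6) → (1, 5) → (2, 5) → (2, 4) → (3, 4) → (3, 3) → (4, 3) → (4, 2) → (5, 2) → (5, 1) → (6, 1) → (6, 0)

Answer: 6, 0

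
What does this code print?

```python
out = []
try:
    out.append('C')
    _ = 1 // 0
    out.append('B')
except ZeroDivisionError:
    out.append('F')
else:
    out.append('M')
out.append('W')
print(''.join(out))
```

Execution trace: 'C' (try body) → 'F' (except ZeroDivisionError) → 'W' (after the try/except). Output: CFW

Answer: CFW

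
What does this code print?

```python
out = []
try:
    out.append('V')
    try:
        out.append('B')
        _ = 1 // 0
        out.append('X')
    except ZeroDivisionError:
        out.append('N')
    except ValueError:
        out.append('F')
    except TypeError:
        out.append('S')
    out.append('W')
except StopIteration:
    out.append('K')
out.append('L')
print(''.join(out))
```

Execution trace: 'V' (try body) → 'B' (inner try body) → 'N' (inner except ZeroDivisionError) → 'W' (try body, no exception) → 'L' (after the try/except). Output: VBNWL

Answer: VBNWL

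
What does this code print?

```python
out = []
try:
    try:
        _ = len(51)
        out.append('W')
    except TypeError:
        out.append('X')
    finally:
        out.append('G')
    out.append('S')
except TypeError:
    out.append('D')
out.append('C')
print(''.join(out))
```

Execution trace: 'X' (inner except TypeError) → 'G' (inner finally) → 'S' (try body, no exception) → 'C' (after the try/except). Output: XGSC

Answer: XGSC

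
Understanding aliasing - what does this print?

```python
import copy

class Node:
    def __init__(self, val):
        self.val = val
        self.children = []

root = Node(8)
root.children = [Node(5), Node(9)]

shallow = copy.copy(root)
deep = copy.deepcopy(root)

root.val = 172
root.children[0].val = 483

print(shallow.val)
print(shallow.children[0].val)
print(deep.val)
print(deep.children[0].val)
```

Key concept: deep copy with custom objects.
Step by step:
`root = Node(8)` → root = Node(val=8, children=[])
`root.children = [Node(5), Node(9)]` → root = Node(val=8, children=[Node(val=5, children=[]), Node(val=9, children=[])])
`shallow = copy.copy(root)` → shallow = Node(val=8, children=[Node(val=5, children=[]), Node(val=9, children=[])])
`deep = copy.deepcopy(root)` → deep = Node(val=8, children=[Node(val=5, children=[]), Node(val=9, children=[])])
`root.val = 172` → root = Node(val=172, children=[Node(val=5, children=[]), Node(val=9, children=[])])
`root.children[0].val = 483` → root = Node(val=172, children=[Node(val=483, children=[]), Node(val=9, children=[])]); shallow = Node(val=8, children=[Node(val=483, children=[]), Node(val=9, children=[])])
`print(shallow.val)` → prints 8
`print(shallow.children[0].val)` → prints 483
`print(deep.val)` → prints 8
`print(deep.children[0].val)` → prints 5

Answer:
8
483
8
5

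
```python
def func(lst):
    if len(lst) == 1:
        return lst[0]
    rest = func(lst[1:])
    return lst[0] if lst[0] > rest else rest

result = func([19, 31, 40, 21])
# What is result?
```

Recursive max over [19, 31, 40, 21] = 40

Answer: 40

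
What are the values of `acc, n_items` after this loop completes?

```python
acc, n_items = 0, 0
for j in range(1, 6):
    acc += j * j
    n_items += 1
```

Sum of squares and count
`acc, n_items` takes the values: (0, 0) → (1, 0) → (1, 1) → (5, 1) → (5, 2) → (14, 2) → (14, 3) → (30, 3) → (30, 4) → (55, 4) → (55, 5)

Answer: 55, 5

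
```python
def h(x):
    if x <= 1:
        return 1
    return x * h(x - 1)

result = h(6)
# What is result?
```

h(6) = 6 * 5 * 4 * 3 * 2 * 1 = 720

Answer: 720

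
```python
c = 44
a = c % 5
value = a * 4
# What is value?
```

Trace:
`c = 44` → c = 44
`a = c % 5` → a = 4
`value = a * 4` → value = 16
So value = 16

Answer: 16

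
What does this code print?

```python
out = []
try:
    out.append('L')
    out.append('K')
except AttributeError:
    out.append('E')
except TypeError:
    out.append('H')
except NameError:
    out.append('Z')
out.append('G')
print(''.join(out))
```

Execution trace: 'L' (try body) → 'K' (try body, no exception) → 'G' (after the try/except). Output: LKG

Answer: LKG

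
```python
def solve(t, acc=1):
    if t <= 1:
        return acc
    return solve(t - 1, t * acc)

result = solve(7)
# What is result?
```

Accumulator trace (n, acc): (7, 1) -> (6, 7) -> (5, 42) -> (4, 210) -> (3, 840) -> (2, 2520) -> (1, 5040) -> return 5040

Answer: 5040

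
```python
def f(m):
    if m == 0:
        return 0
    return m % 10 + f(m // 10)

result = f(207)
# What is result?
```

Sum of digits of 207: 7 + 0 + 2 = 9

Answer: 9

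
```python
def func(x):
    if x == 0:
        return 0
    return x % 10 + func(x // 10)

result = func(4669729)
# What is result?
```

Sum of digits of 4669729: 9 + 2 + 7 + 9 + 6 + 6 + 4 = 43

Answer: 43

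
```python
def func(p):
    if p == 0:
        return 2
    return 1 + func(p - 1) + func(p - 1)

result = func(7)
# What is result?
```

func(p) = 1 + 2·func(p-1), func(0)=2. Closed form: (2+1)·2^7 - 1 = 383.

Answer: 383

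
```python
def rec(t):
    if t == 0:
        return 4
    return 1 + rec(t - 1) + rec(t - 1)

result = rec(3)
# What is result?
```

rec(t) = 1 + 2·rec(t-1), rec(0)=4. Closed form: (4+1)·2^3 - 1 = 39.

Answer: 39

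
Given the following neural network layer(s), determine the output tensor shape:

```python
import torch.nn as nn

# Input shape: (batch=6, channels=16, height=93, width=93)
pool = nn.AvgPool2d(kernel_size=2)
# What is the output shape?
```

Input: (6, 16, 93, 93) -> Output: (6, 16, 46, 46)

Answer: (6, 16, 46, 46)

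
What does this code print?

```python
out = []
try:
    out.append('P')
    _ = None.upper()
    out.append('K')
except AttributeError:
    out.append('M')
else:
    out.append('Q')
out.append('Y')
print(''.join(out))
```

Execution trace: 'P' (try body) → 'M' (except AttributeError) → 'Y' (after the try/except). Output: PMY

Answer: PMY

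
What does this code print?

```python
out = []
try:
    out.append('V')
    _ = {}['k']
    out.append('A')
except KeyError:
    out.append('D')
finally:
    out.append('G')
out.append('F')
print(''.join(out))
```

Execution trace: 'V' (try body) → 'D' (except KeyError) → 'G' (finally) → 'F' (after the try/except). Output: VDGF

Answer: VDGF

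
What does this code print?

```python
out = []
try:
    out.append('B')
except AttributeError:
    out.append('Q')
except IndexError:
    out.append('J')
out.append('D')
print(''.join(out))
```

Execution trace: 'B' (try body, no exception) → 'D' (after the try/except). Output: BD

Answer: BD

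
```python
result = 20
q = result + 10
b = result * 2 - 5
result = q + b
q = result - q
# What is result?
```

Trace:
`result = 20` → result = 20
`q = result + 10` → q = 30
`b = result * 2 - 5` → b = 35
`result = q + b` → result = 65
`q = result - q` → q = 35
So result = 65

Answer: 65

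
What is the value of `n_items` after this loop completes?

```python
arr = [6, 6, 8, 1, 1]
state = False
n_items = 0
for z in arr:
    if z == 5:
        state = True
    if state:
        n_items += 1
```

Count elements after first 5 in [6, 6, 8, 1, 1]
`n_items` takes the values: 0

Answer: 0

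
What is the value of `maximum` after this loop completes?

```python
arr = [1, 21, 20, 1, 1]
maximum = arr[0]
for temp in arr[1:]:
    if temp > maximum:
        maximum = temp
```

Maximum of [1, 21, 20, 1, 1]
`maximum` takes the values: 1 → 21

Answer: 21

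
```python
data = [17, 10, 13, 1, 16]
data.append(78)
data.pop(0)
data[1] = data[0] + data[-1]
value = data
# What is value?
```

Trace:
`data = [17, 10, 13, 1, 16]` → data = [17, 10, 13, 1, 16]
`data.append(78)` → data = [17, 10, 13, 1, 16, 78]
`data.pop(0)` → data = [10, 13, 1, 16, 78]
`data[1] = data[0] + data[-1]` → data = [10, 88, 1, 16, 78]
`value = data` → value = [10, 88, 1, 16, 78]
So value = [10, 88, 1, 16, 78]

Answer: [10, 88, 1, 16, 78]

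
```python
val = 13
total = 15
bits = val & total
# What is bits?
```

Trace:
`val = 13` → val = 13
`total = 15` → total = 15
`bits = val & total` → bits = 13
So bits = 13

Answer: 13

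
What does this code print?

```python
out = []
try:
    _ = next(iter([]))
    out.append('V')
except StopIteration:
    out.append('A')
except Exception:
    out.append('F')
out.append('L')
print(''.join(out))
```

Execution trace: 'A' (except StopIteration) → 'L' (after the try/except). Output: AL

Answer: AL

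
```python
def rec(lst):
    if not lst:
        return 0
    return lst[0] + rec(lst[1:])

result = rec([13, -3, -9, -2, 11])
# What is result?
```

13 + (-3) + (-9) + (-2) + 11 + 0 = 10

Answer: 10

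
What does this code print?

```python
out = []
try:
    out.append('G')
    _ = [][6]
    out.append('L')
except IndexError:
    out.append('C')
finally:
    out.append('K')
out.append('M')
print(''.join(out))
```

Execution trace: 'G' (try body) → 'C' (except IndexError) → 'K' (finally) → 'M' (after the try/except). Output: GCKM

Answer: GCKM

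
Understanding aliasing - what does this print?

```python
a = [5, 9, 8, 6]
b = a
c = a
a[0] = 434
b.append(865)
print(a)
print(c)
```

Key concept: multiple aliases.
Step by step:
`a = [5, 9, 8, 6]` → a = [5, 9, 8, 6]
`b = a` → b = [5, 9, 8, 6] (same object as a)
`c = a` → c = [5, 9, 8, 6] (same object as a, b)
`a[0] = 434` → a = [434, 9, 8, 6] (same object as b, c); b = [434, 9, 8, 6] (same object as a, c); c = [434, 9, 8, 6] (same object as a, b)
`b.append(865)` → a = [434, 9, 8, 6, 865] (same object as b, c); b = [434, 9, 8, 6, 865] (same object as a, c); c = [434, 9, 8, 6, 865] (same object as a, b)
`print(a)` → prints [434, 9, 8, 6, 865]
`print(c)` → prints [434, 9, 8, 6, 865]

Answer:
[434, 9, 8, 6, 865]
[434, 9, 8, 6, 865]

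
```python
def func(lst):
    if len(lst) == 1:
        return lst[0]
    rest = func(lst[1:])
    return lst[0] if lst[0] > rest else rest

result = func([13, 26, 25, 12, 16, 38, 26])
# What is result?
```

Recursive max over [13, 26, 25, 12, 16, 38, 26] = 38

Answer: 38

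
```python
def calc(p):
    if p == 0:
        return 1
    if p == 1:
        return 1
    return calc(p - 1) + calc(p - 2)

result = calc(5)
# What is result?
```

Build up from base cases: calc(0)=1, calc(1)=1, calc(2)=2, calc(3)=3, calc(4)=5, calc(5)=8

Answer: 8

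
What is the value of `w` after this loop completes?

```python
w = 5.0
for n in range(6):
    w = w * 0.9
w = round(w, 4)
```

Exponential decay: 5.0 * 0.9^6
`w` takes the values: 5.0 → 4.5 → 4.05 → 3.645 → 3.2805 → 2.95245 → 2.657205 → 2.6572

Answer: 2.6572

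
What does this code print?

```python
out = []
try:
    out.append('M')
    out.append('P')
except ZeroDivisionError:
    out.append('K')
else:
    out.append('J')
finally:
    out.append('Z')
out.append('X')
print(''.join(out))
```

Execution trace: 'M' (try body) → 'P' (try body, no exception) → 'J' (else) → 'Z' (finally) → 'X' (after the try/except). Output: MPJZX

Answer: MPJZX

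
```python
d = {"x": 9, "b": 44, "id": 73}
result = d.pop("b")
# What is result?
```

Trace:
`d = {"x": 9, "b": 44, "id": 73}` → d = {'x': 9, 'b': 44, 'id': 73}
`result = d.pop("b")` → d = {'x': 9, 'id': 73}; result = 44
So result = 44

Answer: 44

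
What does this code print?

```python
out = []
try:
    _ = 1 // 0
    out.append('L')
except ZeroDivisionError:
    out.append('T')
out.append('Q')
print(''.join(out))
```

Execution trace: 'T' (except ZeroDivisionError) → 'Q' (after the try/except). Output: TQ

Answer: TQ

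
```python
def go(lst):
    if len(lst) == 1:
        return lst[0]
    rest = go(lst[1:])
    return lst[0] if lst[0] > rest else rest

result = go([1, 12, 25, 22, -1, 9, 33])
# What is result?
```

Recursive max over [1, 12, 25, 22, -1, 9, 33] = 33

Answer: 33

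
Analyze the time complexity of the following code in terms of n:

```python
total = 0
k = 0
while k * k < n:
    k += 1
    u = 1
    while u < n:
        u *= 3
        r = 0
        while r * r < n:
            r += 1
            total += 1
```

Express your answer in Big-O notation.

Each loop level contributes: √n × log n × √n. Multiplying the contributions gives O(n log n).

Answer: O(n log n)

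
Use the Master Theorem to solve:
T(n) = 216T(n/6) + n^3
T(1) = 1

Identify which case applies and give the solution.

a=216, b=6, f(n)=n^3. log_6(216) = 3. Since c=3 = 3, Case 2 applies: T(n) = Θ(n^log_b(a) · log n) = O(n^3 log n).

Answer: O(n^3 log n) - Case 2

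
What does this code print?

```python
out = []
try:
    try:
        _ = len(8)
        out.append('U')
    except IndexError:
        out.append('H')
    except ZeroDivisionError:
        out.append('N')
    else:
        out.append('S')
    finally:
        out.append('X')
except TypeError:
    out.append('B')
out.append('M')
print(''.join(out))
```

Execution trace: 'X' (inner finally) → 'B' (outer except TypeError) → 'M' (after the try/except). Output: XBM

Answer: XBM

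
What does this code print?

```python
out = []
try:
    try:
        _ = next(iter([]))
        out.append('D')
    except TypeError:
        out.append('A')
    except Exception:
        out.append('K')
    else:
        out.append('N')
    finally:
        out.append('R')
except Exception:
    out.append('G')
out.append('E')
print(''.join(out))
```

Execution trace: 'K' (inner except Exception) → 'R' (inner finally) → 'E' (after the try/except). Output: KRE

Answer: KRE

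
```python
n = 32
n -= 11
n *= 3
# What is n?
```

Trace:
`n = 32` → n = 32
`n -= 11` → n = 21
`n *= 3` → n = 63
So n = 63

Answer: 63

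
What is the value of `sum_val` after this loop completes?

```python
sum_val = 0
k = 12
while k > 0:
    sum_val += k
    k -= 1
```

Sum 12 down to 1
`sum_val` takes the values: 0 → 12 → 23 → 33 → 42 → 50 → 57 → 63 → 68 → 72 → 75 → 77 → 78

Answer: 78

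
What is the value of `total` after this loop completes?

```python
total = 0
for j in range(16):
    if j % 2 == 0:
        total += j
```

Sum of even numbers 0 to 15
`total` takes the values: 0 → 2 → 6 → 12 → 20 → 30 → 42 → 56

Answer: 56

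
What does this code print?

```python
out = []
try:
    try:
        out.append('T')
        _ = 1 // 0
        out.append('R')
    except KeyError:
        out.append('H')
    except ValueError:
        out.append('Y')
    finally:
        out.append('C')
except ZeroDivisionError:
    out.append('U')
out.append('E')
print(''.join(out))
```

Execution trace: 'T' (try body) → 'C' (finally) → 'U' (outer except ZeroDivisionError) → 'E' (after the try/except). Output: TCUE

Answer: TCUE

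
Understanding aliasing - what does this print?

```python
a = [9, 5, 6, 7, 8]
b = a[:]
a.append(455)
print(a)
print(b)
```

Key concept: slice [:] creates copy.
Step by step:
`a = [9, 5, 6, 7, 8]` → a = [9, 5, 6, 7, 8]
`b = a[:]` → b = [9, 5, 6, 7, 8]
`a.append(455)` → a = [9, 5, 6, 7, 8, 455]
`print(a)` → prints [9, 5, 6, 7, 8, 455]
`print(b)` → prints [9, 5, 6, 7, 8]

Answer:
[9, 5, 6, 7, 8, 455]
[9, 5, 6, 7, 8]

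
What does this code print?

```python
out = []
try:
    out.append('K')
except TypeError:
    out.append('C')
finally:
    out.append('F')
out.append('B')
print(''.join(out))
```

Execution trace: 'K' (try body, no exception) → 'F' (finally) → 'B' (after the try/except). Output: KFB

Answer: KFB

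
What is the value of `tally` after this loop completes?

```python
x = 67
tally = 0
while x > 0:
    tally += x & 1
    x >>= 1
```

Count set bits in 67 (binary: 0b1000011)
`tally` takes the values: 0 → 1 → 2 → 3

Answer: 3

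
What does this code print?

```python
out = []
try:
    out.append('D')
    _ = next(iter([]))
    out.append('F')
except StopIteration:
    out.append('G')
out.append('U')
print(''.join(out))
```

Execution trace: 'D' (try body) → 'G' (except StopIteration) → 'U' (after the try/except). Output: DGU

Answer: DGU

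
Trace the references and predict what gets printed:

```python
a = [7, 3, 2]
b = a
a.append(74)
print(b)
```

Key concept: basic list aliasing.
Step by step:
`a = [7, 3, 2]` → a = [7, 3, 2]
`b = a` → b = [7, 3, 2] (same object as a)
`a.append(74)` → a = [7, 3, 2, 74] (same object as b); b = [7, 3, 2, 74] (same object as a)
`print(b)` → prints [7, 3, 2, 74]

Answer: [7, 3, 2, 74]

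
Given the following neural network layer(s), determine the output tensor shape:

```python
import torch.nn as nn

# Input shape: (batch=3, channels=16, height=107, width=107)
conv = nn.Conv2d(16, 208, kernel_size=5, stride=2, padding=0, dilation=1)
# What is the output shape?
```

Input: (3, 16, 107, 107) -> Output: (3, 208, 52, 52)

Answer: (3, 208, 52, 52)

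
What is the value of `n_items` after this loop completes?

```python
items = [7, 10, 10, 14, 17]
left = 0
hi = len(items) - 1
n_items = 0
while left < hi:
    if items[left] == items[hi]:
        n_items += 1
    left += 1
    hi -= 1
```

Count matching pairs from ends
`n_items` takes the values: 0

Answer: 0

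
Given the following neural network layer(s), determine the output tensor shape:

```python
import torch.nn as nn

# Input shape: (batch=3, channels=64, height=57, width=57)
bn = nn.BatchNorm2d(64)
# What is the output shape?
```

Input: (3, 64, 57, 57) -> Output: (3, 64, 57, 57)

Answer: (3, 64, 57, 57)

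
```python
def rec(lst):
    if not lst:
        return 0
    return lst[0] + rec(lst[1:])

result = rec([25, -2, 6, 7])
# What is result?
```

25 + (-2) + 6 + 7 + 0 = 36

Answer: 36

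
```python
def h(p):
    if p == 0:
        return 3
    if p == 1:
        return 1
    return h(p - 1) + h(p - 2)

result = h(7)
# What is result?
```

Build up from base cases: h(0)=3, h(1)=1, h(2)=4, h(3)=5, h(4)=9, h(5)=14, h(6)=23, ..., h(7)=37

Answer: 37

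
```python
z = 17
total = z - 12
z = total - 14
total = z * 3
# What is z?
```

Trace:
`z = 17` → z = 17
`total = z - 12` → total = 5
`z = total - 14` → z = -9
`total = z * 3` → total = -27
So z = -9

Answer: -9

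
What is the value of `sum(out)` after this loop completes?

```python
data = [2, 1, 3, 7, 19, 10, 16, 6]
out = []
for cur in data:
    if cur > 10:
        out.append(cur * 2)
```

Sum of doubled values > 10
`out` takes the values: [] → [38] → [38, 32]
So `sum(out)` = 70

Answer: 70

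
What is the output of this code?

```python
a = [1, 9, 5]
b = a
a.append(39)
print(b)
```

Key concept: basic list aliasing.
Step by step:
`a = [1, 9, 5]` → a = [1, 9, 5]
`b = a` → b = [1, 9, 5] (same object as a)
`a.append(39)` → a = [1, 9, 5, 39] (same object as b); b = [1, 9, 5, 39] (same object as a)
`print(b)` → prints [1, 9, 5, 39]

Answer: [1, 9, 5, 39]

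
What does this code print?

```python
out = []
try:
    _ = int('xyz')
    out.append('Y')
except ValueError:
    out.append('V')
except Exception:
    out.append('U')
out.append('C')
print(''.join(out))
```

Execution trace: 'V' (except ValueError) → 'C' (after the try/except). Output: VC

Answer: VC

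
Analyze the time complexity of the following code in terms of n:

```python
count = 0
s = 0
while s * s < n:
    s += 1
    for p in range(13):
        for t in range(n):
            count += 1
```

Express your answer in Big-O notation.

Each loop level contributes: √n × 1 × n. Multiplying the contributions gives O(n√n).

Answer: O(n√n)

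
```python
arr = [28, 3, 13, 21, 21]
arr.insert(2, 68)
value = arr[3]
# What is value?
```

Trace:
`arr = [28, 3, 13, 21, 21]` → arr = [28, 3, 13, 21, 21]
`arr.insert(2, 68)` → arr = [28, 3, 68, 13, 21, 21]
`value = arr[3]` → value = 13
So value = 13

Answer: 13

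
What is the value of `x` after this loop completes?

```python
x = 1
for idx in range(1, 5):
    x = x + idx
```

Start at 1, add 1 through 4
`x` takes the values: 1 → 2 → 4 → 7 → 11

Answer: 11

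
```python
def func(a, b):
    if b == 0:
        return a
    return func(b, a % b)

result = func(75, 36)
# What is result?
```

func(75, 36) -> func(36, 3) -> func(3, 0) -> 3

Answer: 3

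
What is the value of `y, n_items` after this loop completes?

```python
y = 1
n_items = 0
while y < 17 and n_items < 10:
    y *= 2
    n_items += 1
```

Double until >= 17 or 10 iterations
`y, n_items` takes the values: (1, 0) → (2, 0) → (2, 1) → (4, 1) → (4, 2) → (8, 2) → (8, 3) → (16, 3) → (16, 4) → (32, 4) → (32, 5)

Answer: 32, 5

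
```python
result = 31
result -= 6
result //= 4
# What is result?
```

Trace:
`result = 31` → result = 31
`result -= 6` → result = 25
`result //= 4` → result = 6
So result = 6

Answer: 6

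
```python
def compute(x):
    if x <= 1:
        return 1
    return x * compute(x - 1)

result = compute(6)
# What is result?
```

compute(6) = 6 * 5 * 4 * 3 * 2 * 1 = 720

Answer: 720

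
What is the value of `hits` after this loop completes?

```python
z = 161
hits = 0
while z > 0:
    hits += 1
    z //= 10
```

Count digits by repeated division by 10
`hits` takes the values: 0 → 1 → 2 → 3

Answer: 3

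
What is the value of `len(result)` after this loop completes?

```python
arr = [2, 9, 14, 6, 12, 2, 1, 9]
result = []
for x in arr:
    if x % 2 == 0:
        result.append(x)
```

Count even numbers in [2, 9, 14, 6, 12, 2, 1, 9]
`result` takes the values: [] → [2] → [2, 14] → [2, 14, 6] → [2, 14, 6, 12] → [2, 14, 6, 12, 2]
So `len(result)` = 5

Answer: 5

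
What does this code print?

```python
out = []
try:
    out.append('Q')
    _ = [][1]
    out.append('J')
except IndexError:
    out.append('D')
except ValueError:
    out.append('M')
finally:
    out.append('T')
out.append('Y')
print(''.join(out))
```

Execution trace: 'Q' (try body) → 'D' (except IndexError) → 'T' (finally) → 'Y' (after the try/except). Output: QDTY

Answer: QDTY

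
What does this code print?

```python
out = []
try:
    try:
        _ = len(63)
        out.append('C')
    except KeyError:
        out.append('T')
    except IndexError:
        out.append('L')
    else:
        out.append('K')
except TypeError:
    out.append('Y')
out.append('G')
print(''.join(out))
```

Execution trace: 'Y' (outer except TypeError) → 'G' (after the try/except). Output: YG

Answer: YG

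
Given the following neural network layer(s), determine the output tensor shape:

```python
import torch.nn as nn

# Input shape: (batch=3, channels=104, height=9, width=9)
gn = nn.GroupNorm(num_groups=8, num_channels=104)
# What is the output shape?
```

Input: (3, 104, 9, 9) -> Output: (3, 104, 9, 9)

Answer: (3, 104, 9, 9)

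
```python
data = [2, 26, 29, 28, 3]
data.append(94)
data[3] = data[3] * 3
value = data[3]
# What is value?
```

Trace:
`data = [2, 26, 29, 28, 3]` → data = [2, 26, 29, 28, 3]
`data.append(94)` → data = [2, 26, 29, 28, 3, 94]
`data[3] = data[3] * 3` → data = [2, 26, 29, 84, 3, 94]
`value = data[3]` → value = 84
So value = 84

Answer: 84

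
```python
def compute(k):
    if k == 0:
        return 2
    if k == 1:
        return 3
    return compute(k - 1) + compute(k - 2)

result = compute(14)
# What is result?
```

Build up from base cases: compute(0)=2, compute(1)=3, compute(2)=5, compute(3)=8, compute(4)=13, compute(5)=21, compute(6)=34, ..., compute(14)=1597

Answer: 1597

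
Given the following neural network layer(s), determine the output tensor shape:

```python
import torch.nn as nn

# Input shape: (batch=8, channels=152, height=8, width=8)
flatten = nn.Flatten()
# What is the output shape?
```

Input: (8, 152, 8, 8) -> Output: (8, 9728)

Answer: (8, 9728)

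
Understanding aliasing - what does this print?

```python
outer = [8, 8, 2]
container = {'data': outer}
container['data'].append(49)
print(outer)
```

Key concept: dict holds reference to list.
Step by step:
`outer = [8, 8, 2]` → outer = [8, 8, 2]
`container = {'data': outer}` → container = {'data': [8, 8, 2]}
`container['data'].append(49)` → outer = [8, 8, 2, 49]; container = {'data': [8, 8, 2, 49]}
`print(outer)` → prints [8, 8, 2, 49]

Answer: [8, 8, 2, 49]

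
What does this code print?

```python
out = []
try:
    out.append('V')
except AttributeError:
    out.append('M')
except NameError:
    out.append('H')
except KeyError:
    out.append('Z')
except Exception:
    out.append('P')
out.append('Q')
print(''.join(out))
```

Execution trace: 'V' (try body, no exception) → 'Q' (after the try/except). Output: VQ

Answer: VQ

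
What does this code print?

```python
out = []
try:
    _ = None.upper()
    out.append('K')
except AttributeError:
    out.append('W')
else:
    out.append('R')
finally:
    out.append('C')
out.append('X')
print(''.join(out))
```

Execution trace: 'W' (except AttributeError) → 'C' (finally) → 'X' (after the try/except). Output: WCX

Answer: WCX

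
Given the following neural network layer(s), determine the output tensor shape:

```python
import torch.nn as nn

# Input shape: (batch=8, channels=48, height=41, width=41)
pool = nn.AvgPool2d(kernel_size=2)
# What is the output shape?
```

Input: (8, 48, 41, 41) -> Output: (8, 48, 20, 20)

Answer: (8, 48, 20, 20)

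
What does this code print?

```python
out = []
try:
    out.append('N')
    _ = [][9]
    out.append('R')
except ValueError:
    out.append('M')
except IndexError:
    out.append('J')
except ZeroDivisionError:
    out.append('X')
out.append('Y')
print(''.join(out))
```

Execution trace: 'N' (try body) → 'J' (except IndexError) → 'Y' (after the try/except). Output: NJY

Answer: NJY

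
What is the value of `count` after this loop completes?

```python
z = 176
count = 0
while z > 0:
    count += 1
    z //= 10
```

Count digits by repeated division by 10
`count` takes the values: 0 → 1 → 2 → 3

Answer: 3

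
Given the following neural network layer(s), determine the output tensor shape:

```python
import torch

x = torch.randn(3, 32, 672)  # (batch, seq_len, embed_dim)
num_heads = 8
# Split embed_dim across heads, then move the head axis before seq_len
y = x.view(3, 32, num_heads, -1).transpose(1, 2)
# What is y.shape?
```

Input: (3, 32, 672) -> head_dim = 672 // 8 = 84; after view: (3, 32, 8, 84) -> after transpose(1, 2): (3, 8, 32, 84) -> Output: (3, 8, 32, 84)

Answer: (3, 8, 32, 84)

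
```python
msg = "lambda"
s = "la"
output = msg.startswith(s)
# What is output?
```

Trace:
`msg = "lambda"` → msg = 'lambda'
`s = "la"` → s = 'la'
`output = msg.startswith(s)` → output = True
So output = True

Answer: True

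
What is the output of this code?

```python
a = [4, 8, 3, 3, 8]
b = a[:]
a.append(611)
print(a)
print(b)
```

Key concept: slice [:] creates copy.
Step by step:
`a = [4, 8, 3, 3, 8]` → a = [4, 8, 3, 3, 8]
`b = a[:]` → b = [4, 8, 3, 3, 8]
`a.append(611)` → a = [4, 8, 3, 3, 8, 611]
`print(a)` → prints [4, 8, 3, 3, 8, 611]
`print(b)` → prints [4, 8, 3, 3, 8]

Answer:
[4, 8, 3, 3, 8, 611]
[4, 8, 3, 3, 8]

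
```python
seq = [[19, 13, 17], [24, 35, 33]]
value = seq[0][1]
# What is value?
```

Trace:
`seq = [[19, 13, 17], [24, 35, 33]]` → seq = [[19, 13, 17], [24, 35, 33]]
`value = seq[0][1]` → value = 13
So value = 13

Answer: 13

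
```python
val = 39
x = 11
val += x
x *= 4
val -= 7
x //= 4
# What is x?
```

Trace:
`val = 39` → val = 39
`x = 11` → x = 11
`val += x` → val = 50
`x *= 4` → x = 44
`val -= 7` → val = 43
`x //= 4` → x = 11
So x = 11

Answer: 11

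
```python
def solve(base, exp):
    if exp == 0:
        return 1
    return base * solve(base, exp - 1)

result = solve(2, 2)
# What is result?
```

solve(2, 2) = 2 * 2 = 4

Answer: 4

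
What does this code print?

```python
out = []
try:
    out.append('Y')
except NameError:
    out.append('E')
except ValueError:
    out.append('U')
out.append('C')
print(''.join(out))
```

Execution trace: 'Y' (try body, no exception) → 'C' (after the try/except). Output: YC

Answer: YC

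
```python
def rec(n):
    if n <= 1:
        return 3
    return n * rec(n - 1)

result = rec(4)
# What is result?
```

rec(4) = 4 * 3 * 2 * 3 = 72

Answer: 72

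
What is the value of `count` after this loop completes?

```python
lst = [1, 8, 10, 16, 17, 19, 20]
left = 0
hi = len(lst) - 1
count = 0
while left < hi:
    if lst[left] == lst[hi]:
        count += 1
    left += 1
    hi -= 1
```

Count matching pairs from ends
`count` takes the values: 0

Answer: 0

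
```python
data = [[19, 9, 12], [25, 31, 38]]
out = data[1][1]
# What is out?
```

Trace:
`data = [[19, 9, 12], [25, 31, 38]]` → data = [[19, 9, 12], [25, 31, 38]]
`out = data[1][1]` → out = 31
So out = 31

Answer: 31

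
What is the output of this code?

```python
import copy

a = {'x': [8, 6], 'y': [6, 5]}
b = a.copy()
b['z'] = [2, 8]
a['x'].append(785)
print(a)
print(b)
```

Key concept: shallow copy of dict with mutable values.
Step by step:
`a = {'x': [8, 6], 'y': [6, 5]}` → a = {'x': [8, 6], 'y': [6, 5]}
`b = a.copy()` → b = {'x': [8, 6], 'y': [6, 5]}
`b['z'] = [2, 8]` → b = {'x': [8, 6], 'y': [6, 5], 'z': [2, 8]}
`a['x'].append(785)` → a = {'x': [8, 6, 785], 'y': [6, 5]}; b = {'x': [8, 6, 785], 'y': [6, 5], 'z': [2, 8]}
`print(a)` → prints {'x': [8, 6, 785], 'y': [6, 5]}
`print(b)` → prints {'x': [8, 6, 785], 'y': [6, 5], 'z': [2, 8]}

Answer:
{'x': [8, 6, 785], 'y': [6, 5]}
{'x': [8, 6, 785], 'y': [6, 5], 'z': [2, 8]}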